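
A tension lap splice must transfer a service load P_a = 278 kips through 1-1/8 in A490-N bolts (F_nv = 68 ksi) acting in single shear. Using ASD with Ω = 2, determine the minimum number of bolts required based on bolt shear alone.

A_b = π·1.125²/4 = 0.994 in².
Per-bolt allowable strength R_n/Ω = 68 × 0.994 × 1 / 2 = 33.8 kips.
n ≥ 278 / 33.8 = 8.226 → use 9 bolts.

9 bolts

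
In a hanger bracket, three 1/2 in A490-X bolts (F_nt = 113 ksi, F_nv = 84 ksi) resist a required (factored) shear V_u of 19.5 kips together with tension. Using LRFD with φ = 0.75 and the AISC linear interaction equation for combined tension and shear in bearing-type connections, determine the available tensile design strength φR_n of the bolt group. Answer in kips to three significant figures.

38.7 kips

A_b = π·0.5²/4 = 0.1963 in²; f_rv = 19.5 / (3 × 0.1963) = 33.1 ksi.
F'_nt = 1.3 F_nt − (F_nt / φF_nv) f_rv = 1.3·113 − (113/(0.75·84))·33.1 = 87.52 ksi, capped at F_nt → F'_nt = 87.52 ksi.
R_n = F'_nt · A_b · n = 87.52 × 0.1963 × 3 = 51.56 kips.
Design strength φR_n = 0.75 × 51.56 = 38.7 kips.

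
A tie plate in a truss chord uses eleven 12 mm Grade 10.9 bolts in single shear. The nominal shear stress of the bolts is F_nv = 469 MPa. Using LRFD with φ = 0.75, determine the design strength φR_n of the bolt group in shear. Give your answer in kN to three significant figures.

A_b = π × 12² / 4 = 113.1 mm².
R_n = F_nv · A_b · n · n_s = 469 × 113.1 × 11 × 1 / 1000 = 583.5 kN.
Design strength φR_n = 0.75 × 583.5 = 438 kN.

438 kN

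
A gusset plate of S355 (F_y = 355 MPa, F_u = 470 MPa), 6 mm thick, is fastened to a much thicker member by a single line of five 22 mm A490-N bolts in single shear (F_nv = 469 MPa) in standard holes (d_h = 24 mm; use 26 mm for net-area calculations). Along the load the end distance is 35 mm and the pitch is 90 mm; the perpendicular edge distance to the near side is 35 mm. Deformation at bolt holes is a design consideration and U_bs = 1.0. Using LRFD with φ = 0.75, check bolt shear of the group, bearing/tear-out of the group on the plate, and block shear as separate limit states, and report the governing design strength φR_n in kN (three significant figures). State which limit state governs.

399 kN (block shear governs)

Bolt shear: A_b = π·22²/4 = 380.1 mm²; R_n = 469 × 380.1 × 5 × 1 / 1000 = 891.4 kN → 0.75 × 891.4 = 669 kN.
Bearing: edge l_c = 23, r_n = 77.83 kN; interior l_c = 66, r_n = 148.9 kN; R_n = 77.83 + 4·148.9 = 673.4 kN → 505 kN.
Block shear: A_gv = 2370, A_nv = 1668, A_nt = 132 mm²; R_n = min(0.6F_uA_nv, 0.6F_yA_gv) + U_bs·F_u·A_nt = 532.4 kN → 399 kN.
Block shear governs: 399 kN.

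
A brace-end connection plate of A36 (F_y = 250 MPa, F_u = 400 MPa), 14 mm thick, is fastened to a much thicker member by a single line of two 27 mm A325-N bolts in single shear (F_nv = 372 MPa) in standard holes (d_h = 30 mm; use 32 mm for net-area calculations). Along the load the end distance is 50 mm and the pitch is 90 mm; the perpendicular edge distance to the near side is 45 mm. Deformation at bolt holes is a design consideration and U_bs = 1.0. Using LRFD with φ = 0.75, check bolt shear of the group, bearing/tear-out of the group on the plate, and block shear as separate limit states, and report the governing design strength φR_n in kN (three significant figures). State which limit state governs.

319 kN (bolt shear governs)

Bolt shear: A_b = π·27²/4 = 572.6 mm²; R_n = 372 × 572.6 × 2 × 1 / 1000 = 426 kN → 0.75 × 426 = 319 kN.
Bearing: edge l_c = 35, r_n = 235.2 kN; interior l_c = 60, r_n = 362.9 kN; R_n = 235.2 + 1·362.9 = 598.1 kN → 449 kN.
Block shear: A_gv = 1960, A_nv = 1288, A_nt = 406 mm²; R_n = min(0.6F_uA_nv, 0.6F_yA_gv) + U_bs·F_u·A_nt = 456.4 kN → 342 kN.
Bolt shear governs: 319 kN.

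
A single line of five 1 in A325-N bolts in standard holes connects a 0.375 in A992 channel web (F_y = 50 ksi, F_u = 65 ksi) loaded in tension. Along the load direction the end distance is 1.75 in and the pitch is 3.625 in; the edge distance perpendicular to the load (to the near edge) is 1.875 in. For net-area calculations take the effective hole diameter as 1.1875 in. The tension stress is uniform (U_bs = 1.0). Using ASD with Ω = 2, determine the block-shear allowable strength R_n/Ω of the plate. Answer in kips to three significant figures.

Shear plane L_v = 1.75 + 4·3.625 = 16.25 in; A_gv = 16.25 × 0.375 = 6.094 in².
A_nv = (16.25 − 4.5·1.1875) × 0.375 = 4.09 in².
A_nt = (1.875 − 0.5·1.1875) × 0.375 = 0.4805 in².
0.6 F_u A_nv = 159.5 kips; 0.6 F_y A_gv = 182.8 kips → shear rupture governs the shear term.
R_n = 159.5 + 1.0 × 65 × 0.4805 = 190.7 kips.
Allowable strength R_n/Ω = 190.7 / 2 = 95.4 kips.

95.4 kips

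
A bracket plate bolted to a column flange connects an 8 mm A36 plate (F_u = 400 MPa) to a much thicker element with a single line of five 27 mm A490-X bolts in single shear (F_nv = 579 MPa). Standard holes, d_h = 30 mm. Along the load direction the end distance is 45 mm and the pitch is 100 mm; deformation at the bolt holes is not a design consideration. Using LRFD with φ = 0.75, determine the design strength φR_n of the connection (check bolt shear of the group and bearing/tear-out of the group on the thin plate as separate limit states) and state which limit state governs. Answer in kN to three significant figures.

Bolt shear: A_b = π·27²/4 = 572.6 mm²; R_n = 579 × 572.6 × 5 × 1 / 1000 = 1658 kN → 0.75 × 1658 = 1240 kN.
Bearing (1.5 l_c t F_u ≤ 3.0 d t F_u): upper limit = 3.0·27·8·400 / 1000 = 259.2 kN.
  Edge l_c = 45 − 30/2 = 30 → r_n = 144 kN; interior l_c = 100 − 30 = 70 → r_n = 259.2 kN.
  R_n,bearing = 1·144 + 4·259.2 = 1181 kN → 0.75 × 1181 = 886 kN.
Bearing governs: 886 kN.

886 kN (bearing governs)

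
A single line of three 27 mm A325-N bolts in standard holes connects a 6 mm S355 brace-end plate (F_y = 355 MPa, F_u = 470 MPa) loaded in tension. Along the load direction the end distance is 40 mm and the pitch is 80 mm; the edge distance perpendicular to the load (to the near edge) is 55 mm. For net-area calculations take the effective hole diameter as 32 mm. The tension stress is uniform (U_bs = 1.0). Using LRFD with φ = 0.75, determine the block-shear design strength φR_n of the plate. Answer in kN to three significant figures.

Shear plane L_v = 40 + 2·80 = 200 mm; A_gv = 200 × 6 = 1200 mm².
A_nv = (200 − 2.5·32) × 6 = 720 mm².
A_nt = (55 − 0.5·32) × 6 = 234 mm².
0.6 F_u A_nv = 203 kN; 0.6 F_y A_gv = 255.6 kN → shear rupture governs the shear term.
R_n = 203 + 1.0 × 470 × 234 / 1000 = 313 kN.
Design strength φR_n = 0.75 × 313 = 235 kN.

235 kN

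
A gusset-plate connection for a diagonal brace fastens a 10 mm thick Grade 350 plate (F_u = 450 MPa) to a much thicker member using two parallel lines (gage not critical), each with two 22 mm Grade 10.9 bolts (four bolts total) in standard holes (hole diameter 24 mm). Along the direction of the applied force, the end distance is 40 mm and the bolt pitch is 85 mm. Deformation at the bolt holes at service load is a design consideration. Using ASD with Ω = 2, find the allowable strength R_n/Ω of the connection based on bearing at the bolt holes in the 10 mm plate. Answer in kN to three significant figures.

389 kN

Per bolt r_n = 1.2 l_c t F_u ≤ 2.4 d t F_u; upper limit = 2.4 × 22 × 10 × 450 / 1000 = 237.6 kN.
Edge bolt: l_c = 40 − 24/2 = 28 mm → 1.2 × 28 × 10 × 450 / 1000 = 151.2 → r_n = 151.2 kN.
Interior bolts: l_c = 85 − 24 = 61 mm → 1.2 × 61 × 10 × 450 / 1000 = 329.4 → r_n = 237.6 kN.
R_n = 2 × 151.2 + 2 × 237.6 = 777.6 kN.
Allowable strength R_n/Ω = 777.6 / 2 = 389 kN.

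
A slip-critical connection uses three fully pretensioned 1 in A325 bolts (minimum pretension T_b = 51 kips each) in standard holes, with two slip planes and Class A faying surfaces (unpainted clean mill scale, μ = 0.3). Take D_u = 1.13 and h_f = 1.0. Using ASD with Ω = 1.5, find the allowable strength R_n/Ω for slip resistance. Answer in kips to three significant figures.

69.2 kips

R_n = μ · D_u · h_f · T_b · n_s · n_b = 0.3 × 1.13 × 1.0 × 51 × 2 × 3 = 103.7 kips.
Allowable strength R_n/Ω = 103.7 / 1.5 = 69.2 kips.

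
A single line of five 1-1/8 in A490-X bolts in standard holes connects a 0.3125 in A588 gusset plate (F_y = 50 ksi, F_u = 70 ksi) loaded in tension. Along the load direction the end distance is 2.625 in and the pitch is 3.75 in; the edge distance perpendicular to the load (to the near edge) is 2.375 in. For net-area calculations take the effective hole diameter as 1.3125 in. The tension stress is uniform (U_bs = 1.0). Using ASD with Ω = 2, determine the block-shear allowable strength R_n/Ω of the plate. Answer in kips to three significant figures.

95.7 kips

Shear plane L_v = 2.625 + 4·3.75 = 17.62 in; A_gv = 17.62 × 0.3125 = 5.508 in².
A_nv = (17.62 − 4.5·1.3125) × 0.3125 = 3.662 in².
A_nt = (2.375 − 0.5·1.3125) × 0.3125 = 0.5371 in².
0.6 F_u A_nv = 153.8 kips; 0.6 F_y A_gv = 165.2 kips → shear rupture governs the shear term.
R_n = 153.8 + 1.0 × 70 × 0.5371 = 191.4 kips.
Allowable strength R_n/Ω = 191.4 / 2 = 95.7 kips.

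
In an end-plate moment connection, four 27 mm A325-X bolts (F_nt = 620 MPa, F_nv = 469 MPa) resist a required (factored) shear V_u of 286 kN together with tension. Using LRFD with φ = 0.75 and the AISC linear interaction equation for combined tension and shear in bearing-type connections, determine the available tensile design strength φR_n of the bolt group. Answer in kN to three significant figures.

1010 kN

A_b = π·27²/4 = 572.6 mm²; f_rv = 286 × 1000 / (4 × 572.6) = 124.9 MPa.
F'_nt = 1.3 F_nt − (F_nt / φF_nv) f_rv = 1.3·620 − (620/(0.75·469))·124.9 = 585.9 MPa, capped at F_nt → F'_nt = 585.9 MPa.
R_n = F'_nt · A_b · n = 585.9 × 572.6 × 4 / 1000 = 1342 kN.
Design strength φR_n = 0.75 × 1342 = 1010 kN.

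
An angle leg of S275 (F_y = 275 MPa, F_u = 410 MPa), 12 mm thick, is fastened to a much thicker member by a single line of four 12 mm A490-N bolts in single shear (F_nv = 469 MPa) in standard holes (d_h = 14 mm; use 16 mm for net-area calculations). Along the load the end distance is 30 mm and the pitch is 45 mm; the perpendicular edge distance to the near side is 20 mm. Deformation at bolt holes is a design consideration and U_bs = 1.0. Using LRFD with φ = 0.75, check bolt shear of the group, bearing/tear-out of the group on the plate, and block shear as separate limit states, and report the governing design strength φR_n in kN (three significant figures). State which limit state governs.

Bolt shear: A_b = π·12²/4 = 113.1 mm²; R_n = 469 × 113.1 × 4 × 1 / 1000 = 212.2 kN → 0.75 × 212.2 = 159 kN.
Bearing: edge l_c = 23, r_n = 135.8 kN; interior l_c = 31, r_n = 141.7 kN; R_n = 135.8 + 3·141.7 = 560.9 kN → 421 kN.
Block shear: A_gv = 1980, A_nv = 1308, A_nt = 144 mm²; R_n = min(0.6F_uA_nv, 0.6F_yA_gv) + U_bs·F_u·A_nt = 380.8 kN → 286 kN.
Bolt shear governs: 159 kN.

159 kN (bolt shear governs)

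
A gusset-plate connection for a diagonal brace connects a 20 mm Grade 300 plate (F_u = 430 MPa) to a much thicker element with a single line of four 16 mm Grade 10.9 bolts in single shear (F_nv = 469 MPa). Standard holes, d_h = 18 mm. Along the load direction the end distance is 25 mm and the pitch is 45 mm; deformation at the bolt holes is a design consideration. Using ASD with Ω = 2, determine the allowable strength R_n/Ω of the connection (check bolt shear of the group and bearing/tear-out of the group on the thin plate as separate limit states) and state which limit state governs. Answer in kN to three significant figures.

Bolt shear: A_b = π·16²/4 = 201.1 mm²; R_n = 469 × 201.1 × 4 × 1 / 1000 = 377.2 kN → 377.2 / 2 = 189 kN.
Bearing (1.2 l_c t F_u ≤ 2.4 d t F_u): upper limit = 2.4·16·20·430 / 1000 = 330.2 kN.
  Edge l_c = 25 − 18/2 = 16 → r_n = 165.1 kN; interior l_c = 45 − 18 = 27 → r_n = 278.6 kN.
  R_n,bearing = 1·165.1 + 3·278.6 = 1001 kN → 1001 / 2 = 501 kN.
Bolt shear governs: 189 kN.

189 kN (bolt shear governs)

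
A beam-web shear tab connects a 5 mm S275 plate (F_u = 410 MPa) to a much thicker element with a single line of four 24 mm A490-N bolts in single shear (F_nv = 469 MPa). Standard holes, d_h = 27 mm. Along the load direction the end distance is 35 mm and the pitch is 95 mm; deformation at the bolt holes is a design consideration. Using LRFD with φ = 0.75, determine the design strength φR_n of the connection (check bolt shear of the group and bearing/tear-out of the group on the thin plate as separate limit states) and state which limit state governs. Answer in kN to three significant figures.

Bolt shear: A_b = π·24²/4 = 452.4 mm²; R_n = 469 × 452.4 × 4 × 1 / 1000 = 848.7 kN → 0.75 × 848.7 = 637 kN.
Bearing (1.2 l_c t F_u ≤ 2.4 d t F_u): upper limit = 2.4·24·5·410 / 1000 = 118.1 kN.
  Edge l_c = 35 − 27/2 = 21.5 → r_n = 52.89 kN; interior l_c = 95 − 27 = 68 → r_n = 118.1 kN.
  R_n,bearing = 1·52.89 + 3·118.1 = 407.1 kN → 0.75 × 407.1 = 305 kN.
Bearing governs: 305 kN.

305 kN (bearing governs)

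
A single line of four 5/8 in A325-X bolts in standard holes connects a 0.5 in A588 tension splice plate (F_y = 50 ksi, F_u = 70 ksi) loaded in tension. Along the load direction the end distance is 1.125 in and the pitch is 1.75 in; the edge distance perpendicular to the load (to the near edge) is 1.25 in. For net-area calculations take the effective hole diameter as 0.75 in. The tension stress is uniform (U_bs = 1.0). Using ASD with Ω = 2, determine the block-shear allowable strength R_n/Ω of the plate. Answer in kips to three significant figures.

54.7 kips

Shear plane L_v = 1.125 + 3·1.75 = 6.375 in; A_gv = 6.375 × 0.5 = 3.188 in².
A_nv = (6.375 − 3.5·0.75) × 0.5 = 1.875 in².
A_nt = (1.25 − 0.5·0.75) × 0.5 = 0.4375 in².
0.6 F_u A_nv = 78.75 kips; 0.6 F_y A_gv = 95.62 kips → shear rupture governs the shear term.
R_n = 78.75 + 1.0 × 70 × 0.4375 = 109.4 kips.
Allowable strength R_n/Ω = 109.4 / 2 = 54.7 kips.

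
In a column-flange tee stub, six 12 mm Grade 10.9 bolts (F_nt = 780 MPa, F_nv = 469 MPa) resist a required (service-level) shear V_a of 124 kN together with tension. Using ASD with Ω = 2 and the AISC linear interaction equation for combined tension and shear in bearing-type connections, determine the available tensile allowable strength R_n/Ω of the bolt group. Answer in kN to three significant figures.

A_b = π·12²/4 = 113.1 mm²; f_rv = 124 × 1000 / (6 × 113.1) = 182.7 MPa.
F'_nt = 1.3 F_nt − (Ω F_nt / F_nv) f_rv = 1.3·780 − (2·780/469)·182.7 = 406.2 MPa, capped at F_nt → F'_nt = 406.2 MPa.
R_n = F'_nt · A_b · n = 406.2 × 113.1 × 6 / 1000 = 275.6 kN.
Allowable strength R_n/Ω = 275.6 / 2 = 138 kN.

138 kN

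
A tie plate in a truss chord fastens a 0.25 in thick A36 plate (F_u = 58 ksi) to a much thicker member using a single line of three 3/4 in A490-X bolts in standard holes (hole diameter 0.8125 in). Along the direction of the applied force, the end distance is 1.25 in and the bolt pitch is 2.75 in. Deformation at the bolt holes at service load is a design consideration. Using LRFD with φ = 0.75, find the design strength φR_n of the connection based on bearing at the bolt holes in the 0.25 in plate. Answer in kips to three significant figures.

Per bolt r_n = 1.2 l_c t F_u ≤ 2.4 d t F_u; upper limit = 2.4 × 0.75 × 0.25 × 58 = 26.1 kips.
Edge bolt: l_c = 1.25 − 0.8125/2 = 0.8438 in → 1.2 × 0.8438 × 0.25 × 58 = 14.68 → r_n = 14.68 kips.
Interior bolts: l_c = 2.75 − 0.8125 = 1.938 in → 1.2 × 1.938 × 0.25 × 58 = 33.71 → r_n = 26.1 kips.
R_n = 1 × 14.68 + 2 × 26.1 = 66.88 kips.
Design strength φR_n = 0.75 × 66.88 = 50.2 kips.

50.2 kips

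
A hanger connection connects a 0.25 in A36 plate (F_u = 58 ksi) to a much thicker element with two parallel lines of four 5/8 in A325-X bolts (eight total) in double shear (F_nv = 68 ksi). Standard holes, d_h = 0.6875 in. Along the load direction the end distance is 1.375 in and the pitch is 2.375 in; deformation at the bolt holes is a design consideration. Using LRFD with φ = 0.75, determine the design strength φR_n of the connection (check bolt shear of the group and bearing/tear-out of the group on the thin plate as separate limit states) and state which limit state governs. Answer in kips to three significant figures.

125 kips (bearing governs)

Bolt shear: A_b = π·0.625²/4 = 0.3068 in²; R_n = 68 × 0.3068 × 8 × 2 = 333.8 kips → 0.75 × 333.8 = 250 kips.
Bearing (1.2 l_c t F_u ≤ 2.4 d t F_u): upper limit = 2.4·0.625·0.25·58 = 21.75 kips.
  Edge l_c = 1.375 − 0.6875/2 = 1.031 → r_n = 17.94 kips; interior l_c = 2.375 − 0.6875 = 1.688 → r_n = 21.75 kips.
  R_n,bearing = 2·17.94 + 6·21.75 = 166.4 kips → 0.75 × 166.4 = 125 kips.
Bearing governs: 125 kips.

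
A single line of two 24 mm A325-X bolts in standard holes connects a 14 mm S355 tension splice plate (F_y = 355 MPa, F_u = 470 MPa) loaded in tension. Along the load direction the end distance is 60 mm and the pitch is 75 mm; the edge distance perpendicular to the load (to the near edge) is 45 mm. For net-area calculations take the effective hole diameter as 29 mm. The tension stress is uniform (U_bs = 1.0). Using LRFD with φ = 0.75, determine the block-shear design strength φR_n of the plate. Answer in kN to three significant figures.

Shear plane L_v = 60 + 1·75 = 135 mm; A_gv = 135 × 14 = 1890 mm².
A_nv = (135 − 1.5·29) × 14 = 1281 mm².
A_nt = (45 − 0.5·29) × 14 = 427 mm².
0.6 F_u A_nv = 361.2 kN; 0.6 F_y A_gv = 402.6 kN → shear rupture governs the shear term.
R_n = 361.2 + 1.0 × 470 × 427 / 1000 = 561.9 kN.
Design strength φR_n = 0.75 × 561.9 = 421 kN.

421 kN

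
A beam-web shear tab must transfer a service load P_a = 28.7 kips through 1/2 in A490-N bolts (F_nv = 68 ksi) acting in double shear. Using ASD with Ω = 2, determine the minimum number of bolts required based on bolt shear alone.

A_b = π·0.5²/4 = 0.1963 in².
Per-bolt allowable strength R_n/Ω = 68 × 0.1963 × 2 / 2 = 13.35 kips.
n ≥ 28.7 / 13.35 = 2.15 → use 3 bolts.

3 bolts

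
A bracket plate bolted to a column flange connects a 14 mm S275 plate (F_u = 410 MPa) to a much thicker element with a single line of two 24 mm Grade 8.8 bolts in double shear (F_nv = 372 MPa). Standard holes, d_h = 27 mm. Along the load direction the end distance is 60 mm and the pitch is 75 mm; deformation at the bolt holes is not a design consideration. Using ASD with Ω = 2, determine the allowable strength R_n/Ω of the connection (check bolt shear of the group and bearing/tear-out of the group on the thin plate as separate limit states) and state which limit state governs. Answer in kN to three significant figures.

337 kN (bolt shear governs)

Bolt shear: A_b = π·24²/4 = 452.4 mm²; R_n = 372 × 452.4 × 2 × 2 / 1000 = 673.2 kN → 673.2 / 2 = 337 kN.
Bearing (1.5 l_c t F_u ≤ 3.0 d t F_u): upper limit = 3.0·24·14·410 / 1000 = 413.3 kN.
  Edge l_c = 60 − 27/2 = 46.5 → r_n = 400.4 kN; interior l_c = 75 − 27 = 48 → r_n = 413.3 kN.
  R_n,bearing = 1·400.4 + 1·413.3 = 813.6 kN → 813.6 / 2 = 407 kN.
Bolt shear governs: 337 kN.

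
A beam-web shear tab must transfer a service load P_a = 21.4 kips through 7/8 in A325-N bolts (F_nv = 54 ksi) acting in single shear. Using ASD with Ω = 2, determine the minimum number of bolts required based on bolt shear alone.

2 bolts

A_b = π·0.875²/4 = 0.6013 in².
Per-bolt allowable strength R_n/Ω = 54 × 0.6013 × 1 / 2 = 16.24 kips.
n ≥ 21.4 / 16.24 = 1.318 → use 2 bolts.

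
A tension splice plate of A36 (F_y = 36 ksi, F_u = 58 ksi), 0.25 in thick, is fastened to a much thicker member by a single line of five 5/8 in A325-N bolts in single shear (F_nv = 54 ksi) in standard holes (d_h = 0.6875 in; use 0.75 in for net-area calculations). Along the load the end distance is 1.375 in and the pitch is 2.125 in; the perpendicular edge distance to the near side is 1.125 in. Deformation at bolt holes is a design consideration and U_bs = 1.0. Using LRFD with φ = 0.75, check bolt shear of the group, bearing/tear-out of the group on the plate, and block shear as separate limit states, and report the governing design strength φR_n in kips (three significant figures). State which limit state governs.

Bolt shear: A_b = π·0.625²/4 = 0.3068 in²; R_n = 54 × 0.3068 × 5 × 1 = 82.83 kips → 0.75 × 82.83 = 62.1 kips.
Bearing: edge l_c = 1.031, r_n = 17.94 kips; interior l_c = 1.438, r_n = 21.75 kips; R_n = 17.94 + 4·21.75 = 104.9 kips → 78.7 kips.
Block shear: A_gv = 2.469, A_nv = 1.625, A_nt = 0.1875 in²; R_n = min(0.6F_uA_nv, 0.6F_yA_gv) + U_bs·F_u·A_nt = 64.2 kips → 48.1 kips.
Block shear governs: 48.1 kips.

48.1 kips (block shear governs)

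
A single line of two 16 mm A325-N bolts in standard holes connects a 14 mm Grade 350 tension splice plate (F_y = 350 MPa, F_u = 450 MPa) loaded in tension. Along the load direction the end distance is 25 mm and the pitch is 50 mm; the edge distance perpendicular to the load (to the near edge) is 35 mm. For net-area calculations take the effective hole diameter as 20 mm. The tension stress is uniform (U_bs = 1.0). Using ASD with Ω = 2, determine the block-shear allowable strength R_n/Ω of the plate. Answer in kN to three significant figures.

164 kN

Shear plane L_v = 25 + 1·50 = 75 mm; A_gv = 75 × 14 = 1050 mm².
A_nv = (75 − 1.5·20) × 14 = 630 mm².
A_nt = (35 − 0.5·20) × 14 = 350 mm².
0.6 F_u A_nv = 170.1 kN; 0.6 F_y A_gv = 220.5 kN → shear rupture governs the shear term.
R_n = 170.1 + 1.0 × 450 × 350 / 1000 = 327.6 kN.
Allowable strength R_n/Ω = 327.6 / 2 = 164 kN.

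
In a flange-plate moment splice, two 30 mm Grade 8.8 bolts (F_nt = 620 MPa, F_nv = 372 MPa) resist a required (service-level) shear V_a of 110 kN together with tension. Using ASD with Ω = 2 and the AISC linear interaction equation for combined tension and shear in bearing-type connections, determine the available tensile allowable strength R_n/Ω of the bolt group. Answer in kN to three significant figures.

386 kN

A_b = π·30²/4 = 706.9 mm²; f_rv = 110 × 1000 / (2 × 706.9) = 77.81 MPa.
F'_nt = 1.3 F_nt − (Ω F_nt / F_nv) f_rv = 1.3·620 − (2·620/372)·77.81 = 546.6 MPa, capped at F_nt → F'_nt = 546.6 MPa.
R_n = F'_nt · A_b · n = 546.6 × 706.9 × 2 / 1000 = 772.8 kN.
Allowable strength R_n/Ω = 772.8 / 2 = 386 kN.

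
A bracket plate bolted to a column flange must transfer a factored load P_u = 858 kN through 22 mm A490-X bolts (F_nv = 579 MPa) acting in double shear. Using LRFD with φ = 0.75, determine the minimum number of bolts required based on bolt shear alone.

A_b = π·22²/4 = 380.1 mm².
Per-bolt design strength φR_n = 0.75 × 579 × 380.1 × 2 / 1000 = 330.1 kN.
n ≥ 858 / 330.1 = 2.599 → use 3 bolts.

3 bolts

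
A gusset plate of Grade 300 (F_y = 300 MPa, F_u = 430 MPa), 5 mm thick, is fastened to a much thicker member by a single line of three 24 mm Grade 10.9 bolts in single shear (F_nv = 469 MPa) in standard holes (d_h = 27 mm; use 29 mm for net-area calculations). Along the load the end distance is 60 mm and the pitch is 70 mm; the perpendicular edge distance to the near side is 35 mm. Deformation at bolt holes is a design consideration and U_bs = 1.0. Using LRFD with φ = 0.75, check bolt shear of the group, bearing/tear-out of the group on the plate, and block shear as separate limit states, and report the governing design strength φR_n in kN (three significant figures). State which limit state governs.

156 kN (block shear governs)

Bolt shear: A_b = π·24²/4 = 452.4 mm²; R_n = 469 × 452.4 × 3 × 1 / 1000 = 636.5 kN → 0.75 × 636.5 = 477 kN.
Bearing: edge l_c = 46.5, r_n = 120 kN; interior l_c = 43, r_n = 110.9 kN; R_n = 120 + 2·110.9 = 341.9 kN → 256 kN.
Block shear: A_gv = 1000, A_nv = 637.5, A_nt = 102.5 mm²; R_n = min(0.6F_uA_nv, 0.6F_yA_gv) + U_bs·F_u·A_nt = 208.6 kN → 156 kN.
Block shear governs: 156 kN.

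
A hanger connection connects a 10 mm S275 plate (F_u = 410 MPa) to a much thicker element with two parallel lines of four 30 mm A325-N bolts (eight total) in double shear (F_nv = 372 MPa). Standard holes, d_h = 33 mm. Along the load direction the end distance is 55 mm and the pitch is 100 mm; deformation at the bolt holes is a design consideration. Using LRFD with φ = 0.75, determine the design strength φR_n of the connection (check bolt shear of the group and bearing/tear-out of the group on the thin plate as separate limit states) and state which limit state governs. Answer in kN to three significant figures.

Bolt shear: A_b = π·30²/4 = 706.9 mm²; R_n = 372 × 706.9 × 8 × 2 / 1000 = 4207 kN → 0.75 × 4207 = 3160 kN.
Bearing (1.2 l_c t F_u ≤ 2.4 d t F_u): upper limit = 2.4·30·10·410 / 1000 = 295.2 kN.
  Edge l_c = 55 − 33/2 = 38.5 → r_n = 189.4 kN; interior l_c = 100 − 33 = 67 → r_n = 295.2 kN.
  R_n,bearing = 2·189.4 + 6·295.2 = 2150 kN → 0.75 × 2150 = 1610 kN.
Bearing governs: 1610 kN.

1610 kN (bearing governs)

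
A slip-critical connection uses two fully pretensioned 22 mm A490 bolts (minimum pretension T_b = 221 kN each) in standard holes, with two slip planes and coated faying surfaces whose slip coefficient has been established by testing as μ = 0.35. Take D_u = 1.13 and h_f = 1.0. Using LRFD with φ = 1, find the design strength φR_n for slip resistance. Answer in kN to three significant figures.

350 kN

R_n = μ · D_u · h_f · T_b · n_s · n_b = 0.35 × 1.13 × 1.0 × 221 × 2 × 2 = 349.6 kN.
Design strength φR_n = 1 × 349.6 = 350 kN.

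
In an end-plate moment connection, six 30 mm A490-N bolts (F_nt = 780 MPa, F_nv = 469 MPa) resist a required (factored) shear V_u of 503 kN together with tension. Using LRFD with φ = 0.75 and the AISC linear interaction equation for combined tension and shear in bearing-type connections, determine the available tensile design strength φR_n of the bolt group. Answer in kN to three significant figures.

A_b = π·30²/4 = 706.9 mm²; f_rv = 503 × 1000 / (6 × 706.9) = 118.6 MPa.
F'_nt = 1.3 F_nt − (F_nt / φF_nv) f_rv = 1.3·780 − (780/(0.75·469))·118.6 = 751 MPa, capped at F_nt → F'_nt = 751 MPa.
R_n = F'_nt · A_b · n = 751 × 706.9 × 6 / 1000 = 3185 kN.
Design strength φR_n = 0.75 × 3185 = 2390 kN.

2390 kN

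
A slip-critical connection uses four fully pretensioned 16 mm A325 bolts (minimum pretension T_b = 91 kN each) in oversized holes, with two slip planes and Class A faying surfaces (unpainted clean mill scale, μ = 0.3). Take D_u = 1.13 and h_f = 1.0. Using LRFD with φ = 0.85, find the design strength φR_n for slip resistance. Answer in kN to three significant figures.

R_n = μ · D_u · h_f · T_b · n_s · n_b = 0.3 × 1.13 × 1.0 × 91 × 2 × 4 = 246.8 kN.
Design strength φR_n = 0.85 × 246.8 = 210 kN.

210 kN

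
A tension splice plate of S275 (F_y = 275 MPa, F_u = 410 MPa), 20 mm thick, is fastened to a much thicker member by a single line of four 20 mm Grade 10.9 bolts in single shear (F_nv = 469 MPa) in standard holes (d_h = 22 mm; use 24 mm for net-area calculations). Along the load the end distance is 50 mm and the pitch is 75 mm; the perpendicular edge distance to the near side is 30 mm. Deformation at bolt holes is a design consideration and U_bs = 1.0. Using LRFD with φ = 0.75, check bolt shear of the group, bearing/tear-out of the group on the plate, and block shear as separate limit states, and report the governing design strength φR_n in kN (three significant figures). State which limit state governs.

442 kN (bolt shear governs)

Bolt shear: A_b = π·20²/4 = 314.2 mm²; R_n = 469 × 314.2 × 4 × 1 / 1000 = 589.4 kN → 0.75 × 589.4 = 442 kN.
Bearing: edge l_c = 39, r_n = 383.8 kN; interior l_c = 53, r_n = 393.6 kN; R_n = 383.8 + 3·393.6 = 1565 kN → 1170 kN.
Block shear: A_gv = 5500, A_nv = 3820, A_nt = 360 mm²; R_n = min(0.6F_uA_nv, 0.6F_yA_gv) + U_bs·F_u·A_nt = 1055 kN → 791 kN.
Bolt shear governs: 442 kN.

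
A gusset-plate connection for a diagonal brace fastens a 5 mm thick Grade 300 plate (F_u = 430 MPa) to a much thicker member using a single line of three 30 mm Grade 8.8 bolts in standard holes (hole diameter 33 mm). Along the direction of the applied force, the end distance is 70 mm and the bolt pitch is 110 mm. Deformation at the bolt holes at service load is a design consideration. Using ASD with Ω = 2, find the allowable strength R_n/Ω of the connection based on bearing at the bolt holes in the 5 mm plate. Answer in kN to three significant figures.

Per bolt r_n = 1.2 l_c t F_u ≤ 2.4 d t F_u; upper limit = 2.4 × 30 × 5 × 430 / 1000 = 154.8 kN.
Edge bolt: l_c = 70 − 33/2 = 53.5 mm → 1.2 × 53.5 × 5 × 430 / 1000 = 138 → r_n = 138 kN.
Interior bolts: l_c = 110 − 33 = 77 mm → 1.2 × 77 × 5 × 430 / 1000 = 198.7 → r_n = 154.8 kN.
R_n = 1 × 138 + 2 × 154.8 = 447.6 kN.
Allowable strength R_n/Ω = 447.6 / 2 = 224 kN.

224 kN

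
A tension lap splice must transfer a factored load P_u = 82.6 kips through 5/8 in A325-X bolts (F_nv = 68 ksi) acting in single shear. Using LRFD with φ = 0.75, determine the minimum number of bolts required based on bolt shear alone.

A_b = π·0.625²/4 = 0.3068 in².
Per-bolt design strength φR_n = 0.75 × 68 × 0.3068 × 1 = 15.65 kips.
n ≥ 82.6 / 15.65 = 5.279 → use 6 bolts.

6 bolts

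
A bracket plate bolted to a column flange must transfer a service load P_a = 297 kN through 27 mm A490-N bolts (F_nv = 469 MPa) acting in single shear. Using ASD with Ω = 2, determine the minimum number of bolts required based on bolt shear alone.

3 bolts

A_b = π·27²/4 = 572.6 mm².
Per-bolt allowable strength R_n/Ω = 469 × 572.6 × 1 / 1000 / 2 = 134.3 kN.
n ≥ 297 / 134.3 = 2.212 → use 3 bolts.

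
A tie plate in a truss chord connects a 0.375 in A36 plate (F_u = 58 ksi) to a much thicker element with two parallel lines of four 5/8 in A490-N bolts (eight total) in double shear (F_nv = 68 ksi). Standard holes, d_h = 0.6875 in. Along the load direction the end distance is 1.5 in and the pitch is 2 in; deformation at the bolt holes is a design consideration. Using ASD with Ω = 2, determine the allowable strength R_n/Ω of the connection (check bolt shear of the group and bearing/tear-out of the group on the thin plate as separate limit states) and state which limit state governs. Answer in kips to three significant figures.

Bolt shear: A_b = π·0.625²/4 = 0.3068 in²; R_n = 68 × 0.3068 × 8 × 2 = 333.8 kips → 333.8 / 2 = 167 kips.
Bearing (1.2 l_c t F_u ≤ 2.4 d t F_u): upper limit = 2.4·0.625·0.375·58 = 32.62 kips.
  Edge l_c = 1.5 − 0.6875/2 = 1.156 → r_n = 30.18 kips; interior l_c = 2 − 0.6875 = 1.312 → r_n = 32.62 kips.
  R_n,bearing = 2·30.18 + 6·32.62 = 256.1 kips → 256.1 / 2 = 128 kips.
Bearing governs: 128 kips.

128 kips (bearing governs)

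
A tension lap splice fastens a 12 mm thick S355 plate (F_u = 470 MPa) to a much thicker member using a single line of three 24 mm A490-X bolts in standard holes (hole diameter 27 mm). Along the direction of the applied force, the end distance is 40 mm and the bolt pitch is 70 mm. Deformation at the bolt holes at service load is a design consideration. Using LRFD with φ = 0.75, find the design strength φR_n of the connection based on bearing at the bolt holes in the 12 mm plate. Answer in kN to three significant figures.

Per bolt r_n = 1.2 l_c t F_u ≤ 2.4 d t F_u; upper limit = 2.4 × 24 × 12 × 470 / 1000 = 324.9 kN.
Edge bolt: l_c = 40 − 27/2 = 26.5 mm → 1.2 × 26.5 × 12 × 470 / 1000 = 179.4 → r_n = 179.4 kN.
Interior bolts: l_c = 70 − 27 = 43 mm → 1.2 × 43 × 12 × 470 / 1000 = 291 → r_n = 291 kN.
R_n = 1 × 179.4 + 2 × 291 = 761.4 kN.
Design strength φR_n = 0.75 × 761.4 = 571 kN.

571 kN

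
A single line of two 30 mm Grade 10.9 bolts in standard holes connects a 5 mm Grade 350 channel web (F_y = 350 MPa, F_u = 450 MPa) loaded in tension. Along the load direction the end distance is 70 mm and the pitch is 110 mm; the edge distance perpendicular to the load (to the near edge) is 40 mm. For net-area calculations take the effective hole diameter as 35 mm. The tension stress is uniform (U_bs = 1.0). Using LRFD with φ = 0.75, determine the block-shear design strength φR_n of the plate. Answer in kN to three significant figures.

167 kN

Shear plane L_v = 70 + 1·110 = 180 mm; A_gv = 180 × 5 = 900 mm².
A_nv = (180 − 1.5·35) × 5 = 637.5 mm².
A_nt = (40 − 0.5·35) × 5 = 112.5 mm².
0.6 F_u A_nv = 172.1 kN; 0.6 F_y A_gv = 189 kN → shear rupture governs the shear term.
R_n = 172.1 + 1.0 × 450 × 112.5 / 1000 = 222.8 kN.
Design strength φR_n = 0.75 × 222.8 = 167 kN.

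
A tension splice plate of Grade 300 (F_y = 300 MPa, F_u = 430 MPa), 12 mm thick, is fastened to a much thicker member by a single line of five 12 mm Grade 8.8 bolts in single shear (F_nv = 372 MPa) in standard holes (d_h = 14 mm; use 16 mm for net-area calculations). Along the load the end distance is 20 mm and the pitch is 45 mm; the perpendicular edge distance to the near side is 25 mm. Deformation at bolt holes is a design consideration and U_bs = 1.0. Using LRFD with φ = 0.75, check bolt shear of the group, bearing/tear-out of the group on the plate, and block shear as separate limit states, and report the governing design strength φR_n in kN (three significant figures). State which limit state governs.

Bolt shear: A_b = π·12²/4 = 113.1 mm²; R_n = 372 × 113.1 × 5 × 1 / 1000 = 210.4 kN → 0.75 × 210.4 = 158 kN.
Bearing: edge l_c = 13, r_n = 80.5 kN; interior l_c = 31, r_n = 148.6 kN; R_n = 80.5 + 4·148.6 = 674.9 kN → 506 kN.
Block shear: A_gv = 2400, A_nv = 1536, A_nt = 204 mm²; R_n = min(0.6F_uA_nv, 0.6F_yA_gv) + U_bs·F_u·A_nt = 484 kN → 363 kN.
Bolt shear governs: 158 kN.

158 kN (bolt shear governs)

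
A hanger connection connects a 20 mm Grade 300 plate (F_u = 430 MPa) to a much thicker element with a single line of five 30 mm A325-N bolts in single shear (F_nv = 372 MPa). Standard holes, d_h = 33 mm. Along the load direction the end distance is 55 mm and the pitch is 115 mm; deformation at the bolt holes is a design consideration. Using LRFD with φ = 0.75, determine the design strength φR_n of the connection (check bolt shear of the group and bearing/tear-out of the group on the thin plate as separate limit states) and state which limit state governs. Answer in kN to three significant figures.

Bolt shear: A_b = π·30²/4 = 706.9 mm²; R_n = 372 × 706.9 × 5 × 1 / 1000 = 1315 kN → 0.75 × 1315 = 986 kN.
Bearing (1.2 l_c t F_u ≤ 2.4 d t F_u): upper limit = 2.4·30·20·430 / 1000 = 619.2 kN.
  Edge l_c = 55 − 33/2 = 38.5 → r_n = 397.3 kN; interior l_c = 115 − 33 = 82 → r_n = 619.2 kN.
  R_n,bearing = 1·397.3 + 4·619.2 = 2874 kN → 0.75 × 2874 = 2160 kN.
Bolt shear governs: 986 kN.

986 kN (bolt shear governs)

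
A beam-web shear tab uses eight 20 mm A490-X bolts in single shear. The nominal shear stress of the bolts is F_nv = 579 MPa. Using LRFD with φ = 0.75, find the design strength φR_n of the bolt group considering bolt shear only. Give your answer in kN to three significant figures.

1090 kN

A_b = π × 20² / 4 = 314.2 mm².
R_n = F_nv · A_b · n · n_s = 579 × 314.2 × 8 × 1 / 1000 = 1455 kN.
Design strength φR_n = 0.75 × 1455 = 1090 kN.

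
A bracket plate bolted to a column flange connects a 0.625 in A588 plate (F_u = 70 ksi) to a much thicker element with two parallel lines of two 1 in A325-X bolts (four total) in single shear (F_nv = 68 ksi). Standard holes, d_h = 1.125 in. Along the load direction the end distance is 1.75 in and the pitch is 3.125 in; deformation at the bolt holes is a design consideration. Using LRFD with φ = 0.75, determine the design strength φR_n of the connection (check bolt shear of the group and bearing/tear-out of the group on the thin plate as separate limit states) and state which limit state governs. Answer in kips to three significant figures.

160 kips (bolt shear governs)

Bolt shear: A_b = π·1²/4 = 0.7854 in²; R_n = 68 × 0.7854 × 4 × 1 = 213.6 kips → 0.75 × 213.6 = 160 kips.
Bearing (1.2 l_c t F_u ≤ 2.4 d t F_u): upper limit = 2.4·1·0.625·70 = 105 kips.
  Edge l_c = 1.75 − 1.125/2 = 1.188 → r_n = 62.34 kips; interior l_c = 3.125 − 1.125 = 2 → r_n = 105 kips.
  R_n,bearing = 2·62.34 + 2·105 = 334.7 kips → 0.75 × 334.7 = 251 kips.
Bolt shear governs: 160 kips.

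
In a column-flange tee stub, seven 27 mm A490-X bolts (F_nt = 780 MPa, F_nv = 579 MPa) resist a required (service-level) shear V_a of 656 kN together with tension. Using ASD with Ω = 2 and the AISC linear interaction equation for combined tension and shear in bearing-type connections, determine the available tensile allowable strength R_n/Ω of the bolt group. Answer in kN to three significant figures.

1150 kN

A_b = π·27²/4 = 572.6 mm²; f_rv = 656 × 1000 / (7 × 572.6) = 163.7 MPa.
F'_nt = 1.3 F_nt − (Ω F_nt / F_nv) f_rv = 1.3·780 − (2·780/579)·163.7 = 573 MPa, capped at F_nt → F'_nt = 573 MPa.
R_n = F'_nt · A_b · n = 573 × 572.6 × 7 / 1000 = 2297 kN.
Allowable strength R_n/Ω = 2297 / 2 = 1150 kN.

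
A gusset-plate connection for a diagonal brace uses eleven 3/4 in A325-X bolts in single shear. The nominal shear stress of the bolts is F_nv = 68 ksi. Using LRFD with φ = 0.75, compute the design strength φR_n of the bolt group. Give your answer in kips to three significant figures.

248 kips

A_b = π × 0.75² / 4 = 0.4418 in².
R_n = F_nv · A_b · n · n_s = 68 × 0.4418 × 11 × 1 = 330.5 kips.
Design strength φR_n = 0.75 × 330.5 = 248 kips.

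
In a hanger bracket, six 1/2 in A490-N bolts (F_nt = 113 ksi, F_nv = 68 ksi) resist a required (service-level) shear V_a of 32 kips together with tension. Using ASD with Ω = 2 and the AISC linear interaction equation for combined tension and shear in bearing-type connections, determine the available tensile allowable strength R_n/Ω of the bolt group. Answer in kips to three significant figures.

A_b = π·0.5²/4 = 0.1963 in²; f_rv = 32 / (6 × 0.1963) = 27.16 ksi.
F'_nt = 1.3 F_nt − (Ω F_nt / F_nv) f_rv = 1.3·113 − (2·113/68)·27.16 = 56.62 ksi, capped at F_nt → F'_nt = 56.62 ksi.
R_n = F'_nt · A_b · n = 56.62 × 0.1963 × 6 = 66.71 kips.
Allowable strength R_n/Ω = 66.71 / 2 = 33.4 kips.

33.4 kips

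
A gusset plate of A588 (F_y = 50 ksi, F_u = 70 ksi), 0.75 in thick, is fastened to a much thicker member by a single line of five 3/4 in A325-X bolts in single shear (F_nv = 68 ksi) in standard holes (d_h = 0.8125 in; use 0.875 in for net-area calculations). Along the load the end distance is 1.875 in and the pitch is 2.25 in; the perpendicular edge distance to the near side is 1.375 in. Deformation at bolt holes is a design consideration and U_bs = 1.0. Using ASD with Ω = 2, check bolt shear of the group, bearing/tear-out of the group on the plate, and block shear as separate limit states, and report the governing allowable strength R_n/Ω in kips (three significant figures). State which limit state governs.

75.1 kips (bolt shear governs)

Bolt shear: A_b = π·0.75²/4 = 0.4418 in²; R_n = 68 × 0.4418 × 5 × 1 = 150.2 kips → 150.2 / 2 = 75.1 kips.
Bearing: edge l_c = 1.469, r_n = 92.53 kips; interior l_c = 1.438, r_n = 90.56 kips; R_n = 92.53 + 4·90.56 = 454.8 kips → 227 kips.
Block shear: A_gv = 8.156, A_nv = 5.203, A_nt = 0.7031 in²; R_n = min(0.6F_uA_nv, 0.6F_yA_gv) + U_bs·F_u·A_nt = 267.8 kips → 134 kips.
Bolt shear governs: 75.1 kips.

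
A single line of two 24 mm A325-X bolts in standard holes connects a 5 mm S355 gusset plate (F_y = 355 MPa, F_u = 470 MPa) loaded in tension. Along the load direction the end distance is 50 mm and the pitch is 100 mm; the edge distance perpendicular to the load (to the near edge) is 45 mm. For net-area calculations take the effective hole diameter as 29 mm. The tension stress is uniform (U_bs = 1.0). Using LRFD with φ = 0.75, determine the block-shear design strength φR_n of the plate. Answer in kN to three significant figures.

166 kN

Shear plane L_v = 50 + 1·100 = 150 mm; A_gv = 150 × 5 = 750 mm².
A_nv = (150 − 1.5·29) × 5 = 532.5 mm².
A_nt = (45 − 0.5·29) × 5 = 152.5 mm².
0.6 F_u A_nv = 150.2 kN; 0.6 F_y A_gv = 159.8 kN → shear rupture governs the shear term.
R_n = 150.2 + 1.0 × 470 × 152.5 / 1000 = 221.8 kN.
Design strength φR_n = 0.75 × 221.8 = 166 kN.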